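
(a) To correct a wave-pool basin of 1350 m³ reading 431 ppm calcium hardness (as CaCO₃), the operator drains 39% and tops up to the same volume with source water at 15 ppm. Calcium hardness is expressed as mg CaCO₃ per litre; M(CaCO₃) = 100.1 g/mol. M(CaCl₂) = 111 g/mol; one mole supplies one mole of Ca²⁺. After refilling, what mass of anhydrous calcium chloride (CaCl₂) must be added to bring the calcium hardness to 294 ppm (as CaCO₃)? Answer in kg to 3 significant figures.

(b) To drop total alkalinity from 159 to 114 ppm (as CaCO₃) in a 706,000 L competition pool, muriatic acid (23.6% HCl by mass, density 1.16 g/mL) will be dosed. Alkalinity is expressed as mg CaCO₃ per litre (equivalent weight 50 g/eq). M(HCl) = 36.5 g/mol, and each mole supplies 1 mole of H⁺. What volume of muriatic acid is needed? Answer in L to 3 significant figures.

(a) 37.8 kg; (b) 84.7 L

(a) Volume: 1350 m³ = 1,350,000 L.
(a) After draining 39% and refilling: 431 × 0.61 + 15 × 0.39 = 268.76 ppm.
(a) Deficit to target: 294 − 268.76 = 25.24 mg/L.
(a) As CaCO₃: 25.24 mg/L × 1,350,000 L = 34,070 g; ÷ 100.1 = 340.4 mol Ca²⁺.
(a) Mass: 340.4 × 111 = 37,780 g.

(b) Alkalinity to neutralize: (159 − 114) = 45 mg/L as CaCO₃ × 706,000 L = 31,770 g as CaCO₃.
(b) Equivalents of H⁺ required: 31,770 ÷ 50 g/eq = 635.4 eq = 635.4 mol HCl.
(b) Mass of HCl: 635.4 × 36.5 = 23,190 g.
(b) Mass of 23.6% solution: 23,190 / 0.236 = 98,270 g.
(b) Volume: 98,270 g ÷ 1.16 g/mL = 84,720 mL.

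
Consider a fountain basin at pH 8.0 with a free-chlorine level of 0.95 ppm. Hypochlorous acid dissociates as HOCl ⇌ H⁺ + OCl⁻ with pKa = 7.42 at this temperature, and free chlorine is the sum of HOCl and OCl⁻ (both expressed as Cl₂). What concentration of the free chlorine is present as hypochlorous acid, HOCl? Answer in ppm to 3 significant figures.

[OCl⁻]/[HOCl] = 10^(pH − pKa) = 10^(8.0 − 7.42) = 10^0.58 = 3.802.
Fraction as HOCl = 1 / (1 + 3.802) = 0.2083.
HOCl = 0.2083 × 0.95 ppm = 0.1978 ppm.

0.198 ppm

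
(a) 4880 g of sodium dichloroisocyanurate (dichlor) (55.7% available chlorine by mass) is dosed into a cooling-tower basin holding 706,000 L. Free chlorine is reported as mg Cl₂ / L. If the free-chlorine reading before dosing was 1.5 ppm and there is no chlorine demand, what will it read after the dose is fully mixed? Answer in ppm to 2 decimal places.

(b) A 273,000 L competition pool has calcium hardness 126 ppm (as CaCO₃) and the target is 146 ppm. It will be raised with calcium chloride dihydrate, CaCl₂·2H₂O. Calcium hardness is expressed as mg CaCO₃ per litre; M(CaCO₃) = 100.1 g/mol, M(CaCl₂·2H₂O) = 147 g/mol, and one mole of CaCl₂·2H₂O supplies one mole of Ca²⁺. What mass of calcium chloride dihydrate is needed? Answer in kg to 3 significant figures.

(a) 5.35 ppm; (b) 8.02 kg

(a) Available chlorine delivered: 4880 g × 0.557 = 2718 g as Cl₂.
(a) Concentration rise: 2718 g / 706,000 L = 3.85 mg/L = 3.85 ppm.
(a) Final FC: 1.5 + 3.85 = 5.35 ppm.

(b) Hardness to add: (146 − 126) = 20 mg/L as CaCO₃ × 273,000 L = 5460 g as CaCO₃.
(b) Moles of Ca²⁺ (1 mol Ca²⁺ ≡ 1 mol CaCO₃): 5460 / 100.1 g/mol = 54.55 mol.
(b) Mass of CaCl₂·2H₂O: 54.55 × 147 = 8018 g.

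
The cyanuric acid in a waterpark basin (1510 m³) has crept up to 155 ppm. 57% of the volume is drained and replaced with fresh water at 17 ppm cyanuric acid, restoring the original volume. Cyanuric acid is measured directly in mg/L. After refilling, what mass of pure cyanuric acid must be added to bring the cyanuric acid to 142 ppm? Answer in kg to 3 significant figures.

Volume: 1510 m³ = 1,510,000 L.
After draining 57% and refilling: 155 × 0.43 + 17 × 0.57 = 76.34 ppm.
Deficit to target: 142 − 76.34 = 65.66 mg/L.
Mass: 65.66 mg/L × 1,510,000 L = 99,150 g cyanuric acid.

99.1 kg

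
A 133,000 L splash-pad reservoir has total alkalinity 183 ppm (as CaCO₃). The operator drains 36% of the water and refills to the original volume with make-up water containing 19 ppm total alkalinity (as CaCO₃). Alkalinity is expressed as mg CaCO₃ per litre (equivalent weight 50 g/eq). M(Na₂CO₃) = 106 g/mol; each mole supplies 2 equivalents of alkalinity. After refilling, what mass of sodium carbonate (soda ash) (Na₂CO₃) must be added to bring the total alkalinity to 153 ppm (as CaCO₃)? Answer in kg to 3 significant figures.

After draining 36% and refilling: 183 × 0.64 + 19 × 0.36 = 123.96 ppm.
Deficit to target: 153 − 123.96 = 29.04 mg/L.
As CaCO₃: 29.04 mg/L × 133,000 L = 3862 g; ÷ 50 g/eq ÷ 2 = 38.62 mol Na₂CO₃.
Mass: 38.62 × 106 = 4094 g.

4.09 kg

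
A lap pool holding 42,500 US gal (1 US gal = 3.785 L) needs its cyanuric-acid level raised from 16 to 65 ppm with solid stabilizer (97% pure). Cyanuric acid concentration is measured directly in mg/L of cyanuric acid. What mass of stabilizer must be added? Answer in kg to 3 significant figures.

Volume: 42,500 US gal × 3.785 L/gal = 160,862 L.
CYA to add: (65 − 16) = 49 mg/L × 160,862 L = 7882 g cyanuric acid.
At 97% purity: 7882 / 0.97 = 8126 g product.

8.13 kg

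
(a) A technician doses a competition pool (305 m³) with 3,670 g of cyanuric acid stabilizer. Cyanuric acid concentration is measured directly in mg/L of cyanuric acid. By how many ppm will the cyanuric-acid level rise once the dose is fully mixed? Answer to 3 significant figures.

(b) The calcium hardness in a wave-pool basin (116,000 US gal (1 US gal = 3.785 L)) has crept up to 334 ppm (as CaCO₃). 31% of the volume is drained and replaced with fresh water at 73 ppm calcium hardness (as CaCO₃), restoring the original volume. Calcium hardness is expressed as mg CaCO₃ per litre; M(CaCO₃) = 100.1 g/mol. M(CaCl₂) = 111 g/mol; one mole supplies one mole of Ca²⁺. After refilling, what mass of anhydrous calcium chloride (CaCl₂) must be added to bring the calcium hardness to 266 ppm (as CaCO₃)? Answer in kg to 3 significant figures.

(a) Volume: 305 m³ = 305,000 L.
(a) Rise: 3,670 g / 305,000 L × 1000 = 12.03 mg/L.

(b) Volume: 116,000 US gal × 3.785 L/gal = 439,060 L.
(b) After draining 31% and refilling: 334 × 0.69 + 73 × 0.31 = 253.09 ppm.
(b) Deficit to target: 266 − 253.09 = 12.91 mg/L.
(b) As CaCO₃: 12.91 mg/L × 439,060 L = 5668 g; ÷ 100.1 = 56.63 mol Ca²⁺.
(b) Mass: 56.63 × 111 = 6285 g.

(a) 12.0 ppm; (b) 6.29 kg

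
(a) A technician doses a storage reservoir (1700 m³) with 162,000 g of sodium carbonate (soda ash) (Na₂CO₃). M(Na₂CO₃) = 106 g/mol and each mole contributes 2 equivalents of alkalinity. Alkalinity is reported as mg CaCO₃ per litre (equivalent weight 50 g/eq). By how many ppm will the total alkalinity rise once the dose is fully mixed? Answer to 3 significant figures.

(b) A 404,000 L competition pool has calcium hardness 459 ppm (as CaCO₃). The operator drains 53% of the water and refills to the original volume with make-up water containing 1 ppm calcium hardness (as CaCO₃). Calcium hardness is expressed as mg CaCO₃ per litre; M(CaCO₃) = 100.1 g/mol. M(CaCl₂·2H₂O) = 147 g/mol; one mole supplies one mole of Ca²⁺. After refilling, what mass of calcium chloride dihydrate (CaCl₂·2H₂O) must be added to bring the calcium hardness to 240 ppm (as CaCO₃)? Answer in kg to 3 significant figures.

(a) Volume: 1700 m³ = 1,700,000 L.
(a) Moles of Na₂CO₃: 162,000 g ÷ 106 g/mol = 1528 mol → 3057 eq of alkalinity.
(a) As CaCO₃: 3057 eq × 50 g/eq = 152,800 g.
(a) Rise: 152,800 g / 1,700,000 L × 1000 = 89.9 mg/L.

(b) After draining 53% and refilling: 459 × 0.47 + 1 × 0.53 = 216.26 ppm.
(b) Deficit to target: 240 − 216.26 = 23.74 mg/L.
(b) As CaCO₃: 23.74 mg/L × 404,000 L = 9591 g; ÷ 100.1 = 95.81 mol Ca²⁺.
(b) Mass: 95.81 × 147 = 14,080 g.

(a) 89.9 ppm; (b) 14.1 kg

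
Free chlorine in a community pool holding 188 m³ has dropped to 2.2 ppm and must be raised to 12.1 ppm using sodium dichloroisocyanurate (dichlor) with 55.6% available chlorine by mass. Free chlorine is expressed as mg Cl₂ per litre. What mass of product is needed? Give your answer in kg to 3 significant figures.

Volume: 188 m³ = 188,000 L.
Chlorine deficit: 12.1 − 2.2 = 9.9 ppm = 9.9 mg/L as Cl₂.
Cl₂ equivalent needed: 9.9 mg/L × 188,000 L = 1,861,000 mg = 1861 g.
Product at 55.6% available chlorine: 1861 / 0.556 = 3347 g.

3.35 kg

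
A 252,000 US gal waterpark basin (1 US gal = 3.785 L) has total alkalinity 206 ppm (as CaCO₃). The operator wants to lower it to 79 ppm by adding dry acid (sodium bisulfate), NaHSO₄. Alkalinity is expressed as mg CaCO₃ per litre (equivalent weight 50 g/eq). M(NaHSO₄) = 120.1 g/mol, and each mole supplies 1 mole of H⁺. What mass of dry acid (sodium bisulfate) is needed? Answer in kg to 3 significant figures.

Volume: 252,000 US gal × 3.785 L/gal = 953,820 L.
Alkalinity to neutralize: (206 − 79) = 127 mg/L as CaCO₃ × 953,820 L = 121,100 g as CaCO₃.
Equivalents of H⁺ required: 121,100 ÷ 50 g/eq = 2423 eq = 2423 mol NaHSO₄.
Mass of NaHSO₄: 2423 × 120.1 = 291,000 g.

291 kg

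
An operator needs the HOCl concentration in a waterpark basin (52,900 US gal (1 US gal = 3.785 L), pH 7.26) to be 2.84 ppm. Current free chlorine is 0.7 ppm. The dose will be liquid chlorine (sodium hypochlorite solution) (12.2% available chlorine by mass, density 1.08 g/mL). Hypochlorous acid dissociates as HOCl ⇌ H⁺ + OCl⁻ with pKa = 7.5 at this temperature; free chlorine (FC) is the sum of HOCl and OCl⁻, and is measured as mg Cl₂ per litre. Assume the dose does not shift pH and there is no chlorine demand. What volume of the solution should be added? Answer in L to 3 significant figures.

Volume: 52,900 US gal × 3.785 L/gal = 200,226 L.
[OCl⁻]/[HOCl] = 10^(pH − pKa) = 10^(7.26 − 7.5) = 0.5754; fraction as HOCl = 1/(1 + 0.5754) = 0.6347.
Free chlorine required for 2.84 ppm HOCl: 2.84 / 0.6347 = 4.474 ppm.
FC to add: 4.474 − 0.7 = 3.774 mg/L as Cl₂.
Cl₂ equivalent: 3.774 mg/L × 200,226 L = 755.7 g.
Product at 12.2% available Cl: 755.7 / 0.122 = 6194 g.
Volume: 6194 g ÷ 1.08 g/mL = 5735 mL.

5.74 L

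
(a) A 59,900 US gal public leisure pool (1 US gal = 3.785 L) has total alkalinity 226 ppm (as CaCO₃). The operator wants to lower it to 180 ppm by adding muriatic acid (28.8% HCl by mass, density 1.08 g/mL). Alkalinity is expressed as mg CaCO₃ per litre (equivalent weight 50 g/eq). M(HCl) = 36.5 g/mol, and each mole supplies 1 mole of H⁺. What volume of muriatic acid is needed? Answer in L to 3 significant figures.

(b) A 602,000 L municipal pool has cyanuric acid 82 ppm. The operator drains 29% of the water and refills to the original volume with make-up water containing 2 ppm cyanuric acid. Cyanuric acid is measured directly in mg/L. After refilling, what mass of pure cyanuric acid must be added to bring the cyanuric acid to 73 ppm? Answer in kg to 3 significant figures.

(a) 24.5 L; (b) 8.55 kg

(a) Volume: 59,900 US gal × 3.785 L/gal = 226,722 L.
(a) Alkalinity to neutralize: (226 − 180) = 46 mg/L as CaCO₃ × 226,722 L = 10,430 g as CaCO₃.
(a) Equivalents of H⁺ required: 10,430 ÷ 50 g/eq = 208.6 eq = 208.6 mol HCl.
(a) Mass of HCl: 208.6 × 36.5 = 7613 g.
(a) Mass of 28.8% solution: 7613 / 0.288 = 26,440 g.
(a) Volume: 26,440 g ÷ 1.08 g/mL = 24,480 mL.

(b) After draining 29% and refilling: 82 × 0.71 + 2 × 0.29 = 58.8 ppm.
(b) Deficit to target: 73 − 58.8 = 14.2 mg/L.
(b) Mass: 14.2 mg/L × 602,000 L = 8548 g cyanuric acid.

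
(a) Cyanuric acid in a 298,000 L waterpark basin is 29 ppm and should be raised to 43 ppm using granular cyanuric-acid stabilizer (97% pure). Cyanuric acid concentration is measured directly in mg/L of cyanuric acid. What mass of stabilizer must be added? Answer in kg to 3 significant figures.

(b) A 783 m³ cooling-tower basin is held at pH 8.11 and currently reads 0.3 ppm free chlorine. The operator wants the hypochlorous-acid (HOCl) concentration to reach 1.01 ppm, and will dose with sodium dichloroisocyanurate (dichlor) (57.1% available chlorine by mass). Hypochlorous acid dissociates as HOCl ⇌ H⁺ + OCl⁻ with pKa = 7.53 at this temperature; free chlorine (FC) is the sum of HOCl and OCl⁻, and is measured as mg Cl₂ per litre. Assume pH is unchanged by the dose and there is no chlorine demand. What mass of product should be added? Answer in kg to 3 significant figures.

(a) 4.30 kg; (b) 6.24 kg

(a) CYA to add: (43 − 29) = 14 mg/L × 298,000 L = 4172 g cyanuric acid.
(a) At 97% purity: 4172 / 0.97 = 4301 g product.

(b) Volume: 783 m³ = 783,000 L.
(b) [OCl⁻]/[HOCl] = 10^(pH − pKa) = 10^(8.11 − 7.53) = 3.802; fraction as HOCl = 1/(1 + 3.802) = 0.2083.
(b) Free chlorine required for 1.01 ppm HOCl: 1.01 / 0.2083 = 4.85 ppm.
(b) FC to add: 4.85 − 0.3 = 4.55 mg/L as Cl₂.
(b) Cl₂ equivalent: 4.55 mg/L × 783,000 L = 3563 g.
(b) Product at 57.1% available Cl: 3563 / 0.571 = 6239 g.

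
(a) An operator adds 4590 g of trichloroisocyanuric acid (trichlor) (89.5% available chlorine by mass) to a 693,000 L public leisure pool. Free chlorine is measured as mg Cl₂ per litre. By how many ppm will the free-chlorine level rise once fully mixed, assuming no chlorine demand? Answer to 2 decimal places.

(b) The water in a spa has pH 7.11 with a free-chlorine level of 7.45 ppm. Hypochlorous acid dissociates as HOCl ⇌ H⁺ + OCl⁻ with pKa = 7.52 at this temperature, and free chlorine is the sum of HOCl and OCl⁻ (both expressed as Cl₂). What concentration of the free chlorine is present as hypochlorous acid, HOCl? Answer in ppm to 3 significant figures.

(a) Available chlorine delivered: 4590 g × 0.895 = 4108 g as Cl₂.
(a) Concentration rise: 4108 g / 693,000 L = 5.928 mg/L = 5.93 ppm.

(b) [OCl⁻]/[HOCl] = 10^(pH − pKa) = 10^(7.11 − 7.52) = 10^-0.41 = 0.389.
(b) Fraction as HOCl = 1 / (1 + 0.389) = 0.7199.
(b) HOCl = 0.7199 × 7.45 ppm = 5.363 ppm.

(a) 5.93 ppm; (b) 5.36 ppm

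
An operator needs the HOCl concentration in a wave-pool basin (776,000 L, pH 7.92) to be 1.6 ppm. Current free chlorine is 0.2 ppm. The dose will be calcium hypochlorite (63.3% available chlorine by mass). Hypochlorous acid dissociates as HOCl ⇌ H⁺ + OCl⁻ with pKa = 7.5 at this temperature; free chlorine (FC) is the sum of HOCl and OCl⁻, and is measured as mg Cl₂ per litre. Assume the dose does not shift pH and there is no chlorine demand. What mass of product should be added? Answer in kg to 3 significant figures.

6.88 kg

[OCl⁻]/[HOCl] = 10^(pH − pKa) = 10^(7.92 − 7.5) = 2.63; fraction as HOCl = 1/(1 + 2.63) = 0.2755.
Free chlorine required for 1.6 ppm HOCl: 1.6 / 0.2755 = 5.808 ppm.
FC to add: 5.808 − 0.2 = 5.608 mg/L as Cl₂.
Cl₂ equivalent: 5.608 mg/L × 776,000 L = 4352 g.
Product at 63.3% available Cl: 4352 / 0.633 = 6875 g.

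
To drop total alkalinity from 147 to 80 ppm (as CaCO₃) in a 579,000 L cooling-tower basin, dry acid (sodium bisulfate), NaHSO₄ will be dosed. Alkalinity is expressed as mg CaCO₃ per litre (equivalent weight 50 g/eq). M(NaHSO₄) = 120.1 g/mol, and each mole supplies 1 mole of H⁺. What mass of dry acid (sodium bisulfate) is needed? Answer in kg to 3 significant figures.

93.2 kg

Alkalinity to neutralize: (147 − 80) = 67 mg/L as CaCO₃ × 579,000 L = 38,790 g as CaCO₃.
Equivalents of H⁺ required: 38,790 ÷ 50 g/eq = 775.9 eq = 775.9 mol NaHSO₄.
Mass of NaHSO₄: 775.9 × 120.1 = 93,180 g.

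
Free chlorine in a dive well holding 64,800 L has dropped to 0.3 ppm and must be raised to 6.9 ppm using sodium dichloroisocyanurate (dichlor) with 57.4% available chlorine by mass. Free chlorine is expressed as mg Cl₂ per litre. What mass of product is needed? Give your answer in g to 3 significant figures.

745 g

Chlorine deficit: 6.9 − 0.3 = 6.6 ppm = 6.6 mg/L as Cl₂.
Cl₂ equivalent needed: 6.6 mg/L × 64,800 L = 427,700 mg = 427.7 g.
Product at 57.4% available chlorine: 427.7 / 0.574 = 745.1 g.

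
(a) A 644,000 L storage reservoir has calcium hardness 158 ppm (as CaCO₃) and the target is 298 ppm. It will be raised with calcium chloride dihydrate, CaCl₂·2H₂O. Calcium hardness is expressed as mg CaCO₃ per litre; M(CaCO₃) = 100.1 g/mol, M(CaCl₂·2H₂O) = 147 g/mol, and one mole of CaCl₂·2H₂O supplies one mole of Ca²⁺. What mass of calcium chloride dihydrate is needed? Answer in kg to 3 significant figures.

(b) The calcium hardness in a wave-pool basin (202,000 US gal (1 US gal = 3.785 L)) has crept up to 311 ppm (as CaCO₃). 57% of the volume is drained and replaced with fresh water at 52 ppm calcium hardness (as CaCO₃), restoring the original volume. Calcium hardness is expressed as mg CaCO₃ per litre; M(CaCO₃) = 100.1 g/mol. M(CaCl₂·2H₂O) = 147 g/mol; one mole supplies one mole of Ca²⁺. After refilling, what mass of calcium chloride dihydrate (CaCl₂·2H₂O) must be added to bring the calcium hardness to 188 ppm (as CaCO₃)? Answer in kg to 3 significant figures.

(a) Hardness to add: (298 − 158) = 140 mg/L as CaCO₃ × 644,000 L = 90,160 g as CaCO₃.
(a) Moles of Ca²⁺ (1 mol Ca²⁺ ≡ 1 mol CaCO₃): 90,160 / 100.1 g/mol = 900.7 mol.
(a) Mass of CaCl₂·2H₂O: 900.7 × 147 = 132,400 g.

(b) Volume: 202,000 US gal × 3.785 L/gal = 764,570 L.
(b) After draining 57% and refilling: 311 × 0.43 + 52 × 0.57 = 163.37 ppm.
(b) Deficit to target: 188 − 163.37 = 24.63 mg/L.
(b) As CaCO₃: 24.63 mg/L × 764,570 L = 18,830 g; ÷ 100.1 = 188.1 mol Ca²⁺.
(b) Mass: 188.1 × 147 = 27,650 g.

(a) 132 kg; (b) 27.7 kg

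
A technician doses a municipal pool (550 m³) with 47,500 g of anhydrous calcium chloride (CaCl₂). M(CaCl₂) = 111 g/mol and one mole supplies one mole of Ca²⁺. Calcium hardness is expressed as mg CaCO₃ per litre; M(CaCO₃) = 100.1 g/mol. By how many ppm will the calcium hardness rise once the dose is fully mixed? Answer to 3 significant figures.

77.9 ppm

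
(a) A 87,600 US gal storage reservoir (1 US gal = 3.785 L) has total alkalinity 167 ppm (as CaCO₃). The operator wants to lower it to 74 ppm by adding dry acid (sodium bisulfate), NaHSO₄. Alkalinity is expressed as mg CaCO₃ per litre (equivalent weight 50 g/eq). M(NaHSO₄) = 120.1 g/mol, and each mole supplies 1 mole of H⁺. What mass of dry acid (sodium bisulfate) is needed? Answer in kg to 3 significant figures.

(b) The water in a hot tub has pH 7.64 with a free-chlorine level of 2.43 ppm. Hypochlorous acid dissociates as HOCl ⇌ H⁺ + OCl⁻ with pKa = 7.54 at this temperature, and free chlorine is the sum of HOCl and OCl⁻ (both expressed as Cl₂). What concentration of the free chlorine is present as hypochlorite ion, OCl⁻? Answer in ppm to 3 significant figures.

(a) Volume: 87,600 US gal × 3.785 L/gal = 331,566 L.
(a) Alkalinity to neutralize: (167 − 74) = 93 mg/L as CaCO₃ × 331,566 L = 30,840 g as CaCO₃.
(a) Equivalents of H⁺ required: 30,840 ÷ 50 g/eq = 616.7 eq = 616.7 mol NaHSO₄.
(a) Mass of NaHSO₄: 616.7 × 120.1 = 74,070 g.

(b) [OCl⁻]/[HOCl] = 10^(pH − pKa) = 10^(7.64 − 7.54) = 10^0.10 = 1.259.
(b) Fraction as HOCl = 1 / (1 + 1.259) = 0.4427.
(b) OCl⁻ = (1 − 0.4427) × 2.43 ppm = 1.354 ppm.

(a) 74.1 kg; (b) 1.35 ppm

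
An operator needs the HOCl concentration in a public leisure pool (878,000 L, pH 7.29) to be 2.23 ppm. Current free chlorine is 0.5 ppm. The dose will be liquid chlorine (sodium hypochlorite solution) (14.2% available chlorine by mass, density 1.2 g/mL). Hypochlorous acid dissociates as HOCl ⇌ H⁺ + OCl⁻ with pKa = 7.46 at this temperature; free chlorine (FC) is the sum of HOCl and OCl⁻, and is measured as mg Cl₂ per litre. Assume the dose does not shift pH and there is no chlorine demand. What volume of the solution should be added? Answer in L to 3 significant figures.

16.7 L

[OCl⁻]/[HOCl] = 10^(pH − pKa) = 10^(7.29 − 7.46) = 0.6761; fraction as HOCl = 1/(1 + 0.6761) = 0.5966.
Free chlorine required for 2.23 ppm HOCl: 2.23 / 0.5966 = 3.738 ppm.
FC to add: 3.738 − 0.5 = 3.238 mg/L as Cl₂.
Cl₂ equivalent: 3.238 mg/L × 878,000 L = 2843 g.
Product at 14.2% available Cl: 2843 / 0.142 = 20,020 g.
Volume: 20,020 g ÷ 1.2 g/mL = 16,680 mL.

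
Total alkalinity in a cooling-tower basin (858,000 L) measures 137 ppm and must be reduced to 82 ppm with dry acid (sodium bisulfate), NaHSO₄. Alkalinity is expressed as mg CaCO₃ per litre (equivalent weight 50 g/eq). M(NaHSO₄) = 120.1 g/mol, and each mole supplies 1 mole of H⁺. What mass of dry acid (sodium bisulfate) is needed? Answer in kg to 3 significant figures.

Alkalinity to neutralize: (137 − 82) = 55 mg/L as CaCO₃ × 858,000 L = 47,190 g as CaCO₃.
Equivalents of H⁺ required: 47,190 ÷ 50 g/eq = 943.8 eq = 943.8 mol NaHSO₄.
Mass of NaHSO₄: 943.8 × 120.1 = 113,400 g.

113 kg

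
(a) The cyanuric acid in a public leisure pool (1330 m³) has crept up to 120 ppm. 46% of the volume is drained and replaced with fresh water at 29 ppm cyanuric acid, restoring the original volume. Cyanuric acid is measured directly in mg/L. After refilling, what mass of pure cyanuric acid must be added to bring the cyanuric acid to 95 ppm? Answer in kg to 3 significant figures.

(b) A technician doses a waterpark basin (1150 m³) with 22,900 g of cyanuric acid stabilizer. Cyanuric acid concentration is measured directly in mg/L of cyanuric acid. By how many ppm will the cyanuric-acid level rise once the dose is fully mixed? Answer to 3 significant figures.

(a) Volume: 1330 m³ = 1,330,000 L.
(a) After draining 46% and refilling: 120 × 0.54 + 29 × 0.46 = 78.14 ppm.
(a) Deficit to target: 95 − 78.14 = 16.86 mg/L.
(a) Mass: 16.86 mg/L × 1,330,000 L = 22,420 g cyanuric acid.

(b) Volume: 1150 m³ = 1,150,000 L.
(b) Rise: 22,900 g / 1,150,000 L × 1000 = 19.91 mg/L.

(a) 22.4 kg; (b) 19.9 ppm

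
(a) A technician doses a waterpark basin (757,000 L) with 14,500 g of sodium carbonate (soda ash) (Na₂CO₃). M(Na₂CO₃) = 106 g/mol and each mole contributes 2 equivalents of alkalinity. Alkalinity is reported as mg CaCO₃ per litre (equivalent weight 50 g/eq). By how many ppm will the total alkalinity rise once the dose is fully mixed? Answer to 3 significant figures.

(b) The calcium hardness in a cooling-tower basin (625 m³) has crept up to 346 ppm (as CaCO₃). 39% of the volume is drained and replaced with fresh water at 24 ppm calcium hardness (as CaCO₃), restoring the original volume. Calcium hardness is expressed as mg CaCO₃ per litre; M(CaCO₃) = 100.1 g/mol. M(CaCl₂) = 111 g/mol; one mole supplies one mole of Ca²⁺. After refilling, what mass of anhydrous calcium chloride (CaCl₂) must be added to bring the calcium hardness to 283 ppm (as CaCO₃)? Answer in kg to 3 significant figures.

(a) 18.1 ppm; (b) 43.4 kg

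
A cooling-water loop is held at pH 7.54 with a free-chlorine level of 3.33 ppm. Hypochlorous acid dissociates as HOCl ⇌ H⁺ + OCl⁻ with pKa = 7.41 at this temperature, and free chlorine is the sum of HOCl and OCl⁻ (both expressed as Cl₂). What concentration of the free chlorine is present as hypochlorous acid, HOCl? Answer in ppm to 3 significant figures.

[OCl⁻]/[HOCl] = 10^(pH − pKa) = 10^(7.54 − 7.41) = 10^0.13 = 1.349.
Fraction as HOCl = 1 / (1 + 1.349) = 0.4257.
HOCl = 0.4257 × 3.33 ppm = 1.418 ppm.

1.42 ppm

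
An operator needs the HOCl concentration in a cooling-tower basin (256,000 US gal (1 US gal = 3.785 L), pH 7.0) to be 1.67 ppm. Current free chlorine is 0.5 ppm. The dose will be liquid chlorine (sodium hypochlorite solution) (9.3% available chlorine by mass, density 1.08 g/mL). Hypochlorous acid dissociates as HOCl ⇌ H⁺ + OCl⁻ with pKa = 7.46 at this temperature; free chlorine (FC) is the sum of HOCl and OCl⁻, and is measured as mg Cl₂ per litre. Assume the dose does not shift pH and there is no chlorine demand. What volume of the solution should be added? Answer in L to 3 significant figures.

Volume: 256,000 US gal × 3.785 L/gal = 968,960 L.
[OCl⁻]/[HOCl] = 10^(pH − pKa) = 10^(7.0 − 7.46) = 0.3467; fraction as HOCl = 1/(1 + 0.3467) = 0.7425.
Free chlorine required for 1.67 ppm HOCl: 1.67 / 0.7425 = 2.249 ppm.
FC to add: 2.249 − 0.5 = 1.749 mg/L as Cl₂.
Cl₂ equivalent: 1.749 mg/L × 968,960 L = 1695 g.
Product at 9.3% available Cl: 1695 / 0.093 = 18,220 g.
Volume: 18,220 g ÷ 1.08 g/mL = 16,870 mL.

16.9 L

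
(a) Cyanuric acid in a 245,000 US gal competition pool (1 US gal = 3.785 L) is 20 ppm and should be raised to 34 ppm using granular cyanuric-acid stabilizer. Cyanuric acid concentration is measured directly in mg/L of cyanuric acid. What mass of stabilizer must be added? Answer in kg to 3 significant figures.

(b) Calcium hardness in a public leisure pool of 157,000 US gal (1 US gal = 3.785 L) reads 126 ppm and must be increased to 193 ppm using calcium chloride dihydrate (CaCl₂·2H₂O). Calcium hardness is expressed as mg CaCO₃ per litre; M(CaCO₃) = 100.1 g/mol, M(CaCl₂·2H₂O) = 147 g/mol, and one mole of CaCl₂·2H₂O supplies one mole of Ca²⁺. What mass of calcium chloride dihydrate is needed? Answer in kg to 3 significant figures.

(a) 13.0 kg; (b) 58.5 kg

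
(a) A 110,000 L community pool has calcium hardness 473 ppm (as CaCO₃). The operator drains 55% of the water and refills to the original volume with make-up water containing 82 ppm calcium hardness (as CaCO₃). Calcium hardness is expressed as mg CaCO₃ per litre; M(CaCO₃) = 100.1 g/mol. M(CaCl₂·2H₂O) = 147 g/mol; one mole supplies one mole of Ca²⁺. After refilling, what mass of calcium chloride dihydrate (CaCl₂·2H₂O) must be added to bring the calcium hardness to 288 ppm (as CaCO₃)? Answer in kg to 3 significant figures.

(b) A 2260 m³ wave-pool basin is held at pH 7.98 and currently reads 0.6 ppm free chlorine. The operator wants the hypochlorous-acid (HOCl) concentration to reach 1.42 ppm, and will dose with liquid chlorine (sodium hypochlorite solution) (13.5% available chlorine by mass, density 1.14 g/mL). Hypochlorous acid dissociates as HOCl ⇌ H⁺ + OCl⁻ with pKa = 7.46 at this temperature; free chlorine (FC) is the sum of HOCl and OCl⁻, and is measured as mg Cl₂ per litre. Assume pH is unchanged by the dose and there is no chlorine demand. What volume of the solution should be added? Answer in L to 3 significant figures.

(a) 4.85 kg; (b) 81.1 L

(a) After draining 55% and refilling: 473 × 0.45 + 82 × 0.55 = 257.95 ppm.
(a) Deficit to target: 288 − 257.95 = 30.05 mg/L.
(a) As CaCO₃: 30.05 mg/L × 110,000 L = 3306 g; ÷ 100.1 = 33.02 mol Ca²⁺.
(a) Mass: 33.02 × 147 = 4854 g.

(b) Volume: 2260 m³ = 2,260,000 L.
(b) [OCl⁻]/[HOCl] = 10^(pH − pKa) = 10^(7.98 − 7.46) = 3.311; fraction as HOCl = 1/(1 + 3.311) = 0.2319.
(b) Free chlorine required for 1.42 ppm HOCl: 1.42 / 0.2319 = 6.122 ppm.
(b) FC to add: 6.122 − 0.6 = 5.522 mg/L as Cl₂.
(b) Cl₂ equivalent: 5.522 mg/L × 2,260,000 L = 12,480 g.
(b) Product at 13.5% available Cl: 12,480 / 0.135 = 92,440 g.
(b) Volume: 92,440 g ÷ 1.14 g/mL = 81,090 mL.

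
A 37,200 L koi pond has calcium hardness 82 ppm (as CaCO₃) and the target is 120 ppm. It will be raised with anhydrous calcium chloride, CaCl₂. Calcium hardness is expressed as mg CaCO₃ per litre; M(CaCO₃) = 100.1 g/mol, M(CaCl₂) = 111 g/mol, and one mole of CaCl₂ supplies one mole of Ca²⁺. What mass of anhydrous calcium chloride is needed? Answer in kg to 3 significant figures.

1.57 kg

Hardness to add: (120 − 82) = 38 mg/L as CaCO₃ × 37,200 L = 1414 g as CaCO₃.
Moles of Ca²⁺ (1 mol Ca²⁺ ≡ 1 mol CaCO₃): 1414 / 100.1 g/mol = 14.12 mol.
Mass of CaCl₂: 14.12 × 111 = 1568 g.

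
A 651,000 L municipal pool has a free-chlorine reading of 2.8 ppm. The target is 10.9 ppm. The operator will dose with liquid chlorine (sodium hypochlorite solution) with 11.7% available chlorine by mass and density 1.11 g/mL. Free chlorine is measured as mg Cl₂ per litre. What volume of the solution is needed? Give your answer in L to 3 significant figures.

40.6 L

Chlorine deficit: 10.9 − 2.8 = 8.1 ppm = 8.1 mg/L as Cl₂.
Cl₂ equivalent needed: 8.1 mg/L × 651,000 L = 5,273,000 mg = 5273 g.
Product at 11.7% available chlorine: 5273 / 0.117 = 45,070 g.
Volume at density 1.11 g/mL: 45,070 g ÷ 1.11 g/mL = 40,600 mL.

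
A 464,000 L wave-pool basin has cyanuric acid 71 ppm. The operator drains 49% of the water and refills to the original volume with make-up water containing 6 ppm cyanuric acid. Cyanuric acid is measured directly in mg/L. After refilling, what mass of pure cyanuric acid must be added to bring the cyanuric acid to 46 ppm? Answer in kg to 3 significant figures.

3.18 kg

After draining 49% and refilling: 71 × 0.51 + 6 × 0.49 = 39.15 ppm.
Deficit to target: 46 − 39.15 = 6.85 mg/L.
Mass: 6.85 mg/L × 464,000 L = 3178 g cyanuric acid.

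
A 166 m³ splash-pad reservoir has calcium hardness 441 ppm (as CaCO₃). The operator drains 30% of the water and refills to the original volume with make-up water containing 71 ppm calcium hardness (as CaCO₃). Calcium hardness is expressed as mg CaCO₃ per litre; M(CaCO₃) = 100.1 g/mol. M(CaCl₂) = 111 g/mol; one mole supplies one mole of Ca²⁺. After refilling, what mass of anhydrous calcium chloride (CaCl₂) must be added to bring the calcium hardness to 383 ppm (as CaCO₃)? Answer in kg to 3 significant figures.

9.76 kg

Volume: 166 m³ = 166,000 L.
After draining 30% and refilling: 441 × 0.70 + 71 × 0.30 = 330 ppm.
Deficit to target: 383 − 330 = 53 mg/L.
As CaCO₃: 53 mg/L × 166,000 L = 8798 g; ÷ 100.1 = 87.89 mol Ca²⁺.
Mass: 87.89 × 111 = 9756 g.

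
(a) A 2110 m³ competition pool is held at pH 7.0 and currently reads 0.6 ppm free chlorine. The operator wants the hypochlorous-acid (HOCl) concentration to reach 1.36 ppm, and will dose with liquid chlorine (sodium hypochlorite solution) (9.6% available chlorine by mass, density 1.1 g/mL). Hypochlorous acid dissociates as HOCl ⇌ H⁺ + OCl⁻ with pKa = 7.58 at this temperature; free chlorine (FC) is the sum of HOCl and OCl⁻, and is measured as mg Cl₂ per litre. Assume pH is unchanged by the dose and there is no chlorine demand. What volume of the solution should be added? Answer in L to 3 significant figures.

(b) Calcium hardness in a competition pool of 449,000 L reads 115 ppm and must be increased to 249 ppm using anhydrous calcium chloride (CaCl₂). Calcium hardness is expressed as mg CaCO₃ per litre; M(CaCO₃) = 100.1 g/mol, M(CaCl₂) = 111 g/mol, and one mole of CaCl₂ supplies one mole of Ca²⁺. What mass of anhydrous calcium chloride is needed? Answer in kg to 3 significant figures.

(a) Volume: 2110 m³ = 2,110,000 L.
(a) [OCl⁻]/[HOCl] = 10^(pH − pKa) = 10^(7.0 − 7.58) = 0.263; fraction as HOCl = 1/(1 + 0.263) = 0.7917.
(a) Free chlorine required for 1.36 ppm HOCl: 1.36 / 0.7917 = 1.718 ppm.
(a) FC to add: 1.718 − 0.6 = 1.118 mg/L as Cl₂.
(a) Cl₂ equivalent: 1.118 mg/L × 2,110,000 L = 2358 g.
(a) Product at 9.6% available Cl: 2358 / 0.096 = 24,570 g.
(a) Volume: 24,570 g ÷ 1.1 g/mL = 22,330 mL.

(b) Hardness to add: (249 − 115) = 134 mg/L as CaCO₃ × 449,000 L = 60,170 g as CaCO₃.
(b) Moles of Ca²⁺ (1 mol Ca²⁺ ≡ 1 mol CaCO₃): 60,170 / 100.1 g/mol = 601.1 mol.
(b) Mass of CaCl₂: 601.1 × 111 = 66,720 g.

(a) 22.3 L; (b) 66.7 kg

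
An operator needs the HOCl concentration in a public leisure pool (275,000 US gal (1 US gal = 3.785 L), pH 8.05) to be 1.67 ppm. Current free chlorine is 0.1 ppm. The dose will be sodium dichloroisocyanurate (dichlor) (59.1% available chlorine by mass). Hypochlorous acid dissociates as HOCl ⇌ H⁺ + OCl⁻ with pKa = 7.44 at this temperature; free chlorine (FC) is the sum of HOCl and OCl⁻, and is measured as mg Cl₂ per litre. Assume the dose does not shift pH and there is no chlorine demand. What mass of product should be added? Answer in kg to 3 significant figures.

14.7 kg

Volume: 275,000 US gal × 3.785 L/gal = 1,040,875 L.
[OCl⁻]/[HOCl] = 10^(pH − pKa) = 10^(8.05 − 7.44) = 4.074; fraction as HOCl = 1/(1 + 4.074) = 0.1971.
Free chlorine required for 1.67 ppm HOCl: 1.67 / 0.1971 = 8.473 ppm.
FC to add: 8.473 − 0.1 = 8.373 mg/L as Cl₂.
Cl₂ equivalent: 8.373 mg/L × 1,040,875 L = 8716 g.
Product at 59.1% available Cl: 8716 / 0.591 = 14,750 g.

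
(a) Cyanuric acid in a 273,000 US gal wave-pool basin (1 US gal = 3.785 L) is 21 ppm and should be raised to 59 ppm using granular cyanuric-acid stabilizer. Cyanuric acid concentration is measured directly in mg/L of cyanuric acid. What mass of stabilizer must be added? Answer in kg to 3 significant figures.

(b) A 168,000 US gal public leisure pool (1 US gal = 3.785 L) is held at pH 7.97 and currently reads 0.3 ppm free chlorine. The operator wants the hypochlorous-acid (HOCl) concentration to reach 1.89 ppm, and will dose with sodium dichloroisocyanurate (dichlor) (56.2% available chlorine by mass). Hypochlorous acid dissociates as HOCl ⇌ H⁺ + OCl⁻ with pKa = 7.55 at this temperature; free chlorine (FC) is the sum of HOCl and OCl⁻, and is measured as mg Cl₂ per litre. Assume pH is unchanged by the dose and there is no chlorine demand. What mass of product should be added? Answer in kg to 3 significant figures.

(a) Volume: 273,000 US gal × 3.785 L/gal = 1,033,305 L.
(a) CYA to add: (59 − 21) = 38 mg/L × 1,033,305 L = 39,270 g cyanuric acid.

(b) Volume: 168,000 US gal × 3.785 L/gal = 635,880 L.
(b) [OCl⁻]/[HOCl] = 10^(pH − pKa) = 10^(7.97 − 7.55) = 2.63; fraction as HOCl = 1/(1 + 2.63) = 0.2755.
(b) Free chlorine required for 1.89 ppm HOCl: 1.89 / 0.2755 = 6.861 ppm.
(b) FC to add: 6.861 − 0.3 = 6.561 mg/L as Cl₂.
(b) Cl₂ equivalent: 6.561 mg/L × 635,880 L = 4172 g.
(b) Product at 56.2% available Cl: 4172 / 0.562 = 7424 g.

(a) 39.3 kg; (b) 7.42 kg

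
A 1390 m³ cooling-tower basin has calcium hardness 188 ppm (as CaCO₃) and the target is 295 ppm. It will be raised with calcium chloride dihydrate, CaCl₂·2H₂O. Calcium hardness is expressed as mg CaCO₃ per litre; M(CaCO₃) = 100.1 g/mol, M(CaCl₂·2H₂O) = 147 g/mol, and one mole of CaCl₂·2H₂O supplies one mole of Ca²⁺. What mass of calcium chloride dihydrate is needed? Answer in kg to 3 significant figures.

218 kg

Volume: 1390 m³ = 1,390,000 L.
Hardness to add: (295 − 188) = 107 mg/L as CaCO₃ × 1,390,000 L = 148,700 g as CaCO₃.
Moles of Ca²⁺ (1 mol Ca²⁺ ≡ 1 mol CaCO₃): 148,700 / 100.1 g/mol = 1486 mol.
Mass of CaCl₂·2H₂O: 1486 × 147 = 218,400 g.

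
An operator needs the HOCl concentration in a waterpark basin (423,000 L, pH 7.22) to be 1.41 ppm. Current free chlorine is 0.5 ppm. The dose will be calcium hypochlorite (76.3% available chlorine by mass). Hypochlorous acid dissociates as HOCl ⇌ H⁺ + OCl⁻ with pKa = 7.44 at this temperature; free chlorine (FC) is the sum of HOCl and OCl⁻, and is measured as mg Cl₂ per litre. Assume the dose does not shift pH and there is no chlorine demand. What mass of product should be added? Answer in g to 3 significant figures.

[OCl⁻]/[HOCl] = 10^(pH − pKa) = 10^(7.22 − 7.44) = 0.6026; fraction as HOCl = 1/(1 + 0.6026) = 0.624.
Free chlorine required for 1.41 ppm HOCl: 1.41 / 0.624 = 2.26 ppm.
FC to add: 2.26 − 0.5 = 1.76 mg/L as Cl₂.
Cl₂ equivalent: 1.76 mg/L × 423,000 L = 744.3 g.
Product at 76.3% available Cl: 744.3 / 0.763 = 975.5 g.

976 g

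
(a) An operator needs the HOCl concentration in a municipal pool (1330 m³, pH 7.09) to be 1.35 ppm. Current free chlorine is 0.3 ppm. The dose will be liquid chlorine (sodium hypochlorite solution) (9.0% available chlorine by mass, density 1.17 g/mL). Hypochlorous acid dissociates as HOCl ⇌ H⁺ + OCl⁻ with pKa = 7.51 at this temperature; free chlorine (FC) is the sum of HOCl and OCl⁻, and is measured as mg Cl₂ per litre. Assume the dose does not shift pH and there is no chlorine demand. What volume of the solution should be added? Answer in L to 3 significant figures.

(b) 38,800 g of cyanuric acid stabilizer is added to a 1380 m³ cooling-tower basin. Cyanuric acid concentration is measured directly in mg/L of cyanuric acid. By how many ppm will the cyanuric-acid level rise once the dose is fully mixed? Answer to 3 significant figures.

(a) Volume: 1330 m³ = 1,330,000 L.
(a) [OCl⁻]/[HOCl] = 10^(pH − pKa) = 10^(7.09 − 7.51) = 0.3802; fraction as HOCl = 1/(1 + 0.3802) = 0.7245.
(a) Free chlorine required for 1.35 ppm HOCl: 1.35 / 0.7245 = 1.863 ppm.
(a) FC to add: 1.863 − 0.3 = 1.563 mg/L as Cl₂.
(a) Cl₂ equivalent: 1.563 mg/L × 1,330,000 L = 2079 g.
(a) Product at 9.0% available Cl: 2079 / 0.09 = 23,100 g.
(a) Volume: 23,100 g ÷ 1.17 g/mL = 19,740 mL.

(b) Volume: 1380 m³ = 1,380,000 L.
(b) Rise: 38,800 g / 1,380,000 L × 1000 = 28.12 mg/L.

(a) 19.7 L; (b) 28.1 ppm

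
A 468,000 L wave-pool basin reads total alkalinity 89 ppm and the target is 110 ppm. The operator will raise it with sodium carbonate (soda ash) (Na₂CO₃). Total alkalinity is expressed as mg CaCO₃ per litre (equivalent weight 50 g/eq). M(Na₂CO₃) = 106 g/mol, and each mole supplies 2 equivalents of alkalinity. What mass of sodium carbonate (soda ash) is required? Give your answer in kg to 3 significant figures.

Alkalinity to add: (110 − 89) = 21 mg/L as CaCO₃ × 468,000 L = 9828 g as CaCO₃.
Equivalents: 9828 g ÷ 50 g/eq = 196.6 eq.
Each mole of Na₂CO₃ supplies 2 eq, so 196.6 / 2 = 98.28 mol.
Mass: 98.28 mol × 106 g/mol = 10,420 g.

10.4 kg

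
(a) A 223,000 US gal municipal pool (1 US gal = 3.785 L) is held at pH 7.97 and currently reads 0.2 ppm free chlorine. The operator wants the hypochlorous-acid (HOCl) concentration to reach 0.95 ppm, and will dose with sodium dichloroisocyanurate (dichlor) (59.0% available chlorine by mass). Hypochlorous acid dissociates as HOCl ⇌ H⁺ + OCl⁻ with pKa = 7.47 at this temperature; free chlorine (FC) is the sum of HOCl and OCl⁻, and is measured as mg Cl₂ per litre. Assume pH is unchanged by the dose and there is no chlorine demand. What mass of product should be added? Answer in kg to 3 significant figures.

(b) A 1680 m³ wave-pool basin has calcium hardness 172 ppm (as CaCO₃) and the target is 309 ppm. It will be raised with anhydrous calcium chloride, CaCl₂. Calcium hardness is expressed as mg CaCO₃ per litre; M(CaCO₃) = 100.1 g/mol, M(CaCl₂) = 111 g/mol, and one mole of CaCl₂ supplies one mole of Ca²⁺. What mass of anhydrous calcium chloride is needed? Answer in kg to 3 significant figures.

(a) 5.37 kg; (b) 255 kg

(a) Volume: 223,000 US gal × 3.785 L/gal = 844,055 L.
(a) [OCl⁻]/[HOCl] = 10^(pH − pKa) = 10^(7.97 − 7.47) = 3.162; fraction as HOCl = 1/(1 + 3.162) = 0.2403.
(a) Free chlorine required for 0.95 ppm HOCl: 0.95 / 0.2403 = 3.954 ppm.
(a) FC to add: 3.954 − 0.2 = 3.754 mg/L as Cl₂.
(a) Cl₂ equivalent: 3.754 mg/L × 844,055 L = 3169 g.
(a) Product at 59.0% available Cl: 3169 / 0.59 = 5371 g.

(b) Volume: 1680 m³ = 1,680,000 L.
(b) Hardness to add: (309 − 172) = 137 mg/L as CaCO₃ × 1,680,000 L = 230,200 g as CaCO₃.
(b) Moles of Ca²⁺ (1 mol Ca²⁺ ≡ 1 mol CaCO₃): 230,200 / 100.1 g/mol = 2299 mol.
(b) Mass of CaCl₂: 2299 × 111 = 255,200 g.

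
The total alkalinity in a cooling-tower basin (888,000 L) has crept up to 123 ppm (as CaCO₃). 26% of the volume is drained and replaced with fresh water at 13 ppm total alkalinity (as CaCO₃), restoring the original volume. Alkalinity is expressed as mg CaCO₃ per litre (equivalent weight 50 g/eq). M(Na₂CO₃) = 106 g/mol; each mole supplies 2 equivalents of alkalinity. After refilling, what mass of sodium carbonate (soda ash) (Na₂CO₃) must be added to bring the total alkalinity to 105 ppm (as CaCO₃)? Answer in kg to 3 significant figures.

9.98 kg

After draining 26% and refilling: 123 × 0.74 + 13 × 0.26 = 94.4 ppm.
Deficit to target: 105 − 94.4 = 10.6 mg/L.
As CaCO₃: 10.6 mg/L × 888,000 L = 9413 g; ÷ 50 g/eq ÷ 2 = 94.13 mol Na₂CO₃.
Mass: 94.13 × 106 = 9978 g.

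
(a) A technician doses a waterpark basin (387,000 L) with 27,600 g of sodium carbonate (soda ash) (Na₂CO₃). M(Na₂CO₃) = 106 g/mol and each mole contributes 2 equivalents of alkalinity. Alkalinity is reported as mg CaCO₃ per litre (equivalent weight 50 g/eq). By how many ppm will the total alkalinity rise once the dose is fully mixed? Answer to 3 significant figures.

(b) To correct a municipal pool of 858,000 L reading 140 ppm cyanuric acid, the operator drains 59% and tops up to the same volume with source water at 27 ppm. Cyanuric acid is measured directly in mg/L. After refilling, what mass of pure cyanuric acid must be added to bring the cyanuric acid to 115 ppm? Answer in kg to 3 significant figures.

(a) 67.3 ppm; (b) 35.8 kg

(a) Moles of Na₂CO₃: 27,600 g ÷ 106 g/mol = 260.4 mol → 520.8 eq of alkalinity.
(a) As CaCO₃: 520.8 eq × 50 g/eq = 26,040 g.
(a) Rise: 26,040 g / 387,000 L × 1000 = 67.28 mg/L.

(b) After draining 59% and refilling: 140 × 0.41 + 27 × 0.59 = 73.33 ppm.
(b) Deficit to target: 115 − 73.33 = 41.67 mg/L.
(b) Mass: 41.67 mg/L × 858,000 L = 35,750 g cyanuric acid.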